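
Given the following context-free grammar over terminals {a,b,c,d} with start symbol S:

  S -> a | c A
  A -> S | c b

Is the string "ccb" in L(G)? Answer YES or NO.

CNF form of G:
  S -> T0 A | a
  A -> T0 A | T0 T1 | a
  T0 -> c
  T1 -> b

CYK table (by increasing span):
  [0..0]={T0}  "c"  orig:{}
  [1..1]={T0}  "c"  orig:{}
  [2..2]={T1}  "b"  orig:{}
  [0..1]=∅  "cc"
  [1..2]={A}  "cb"
  [0..2]={A,S}  "ccb"

S ∈ T[0,2] ⇒ YES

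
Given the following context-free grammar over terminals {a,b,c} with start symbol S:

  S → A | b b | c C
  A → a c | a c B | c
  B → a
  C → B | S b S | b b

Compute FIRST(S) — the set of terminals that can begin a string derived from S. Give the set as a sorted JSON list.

FIRST sets, iterate to fixpoint:
round 1:
  A via A→a c: +{a}
  A via A→c: +{c}
  B via B→a: +{a}
  C via C→B: +{a}
  C via C→b b: +{b}
  S via S→A: +{a,c}
  S via S→b b: +{b}
  S: {a,b,c}  A: {a,c}  B: {a}  C: {a,b}
round 2:
  C via C→S b S: +{c}
  S: {a,b,c}  A: {a,c}  B: {a}  C: {a,b,c}
round 3: (no change)
  S: {a,b,c}  A: {a,c}  B: {a}  C: {a,b,c}

FIRST(S) = ["a", "b", "c"]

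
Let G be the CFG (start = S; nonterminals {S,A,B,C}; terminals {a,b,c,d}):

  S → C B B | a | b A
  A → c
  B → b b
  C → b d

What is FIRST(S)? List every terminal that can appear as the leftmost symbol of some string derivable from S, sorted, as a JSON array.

FIRST iteration:
round 1:
  A via A→c: +{c}
  B via B→b b: +{b}
  C via C→b d: +{b}
  S via S→C B B: +{b}
  S via S→a: +{a}
  FIRST[S]={a,b}  FIRST[A]={c}  FIRST[B]={b}  FIRST[C]={b}
round 2: (no change)
  FIRST[S]={a,b}  FIRST[A]={c}  FIRST[B]={b}  FIRST[C]={b}

FIRST(S) = ["a", "b"]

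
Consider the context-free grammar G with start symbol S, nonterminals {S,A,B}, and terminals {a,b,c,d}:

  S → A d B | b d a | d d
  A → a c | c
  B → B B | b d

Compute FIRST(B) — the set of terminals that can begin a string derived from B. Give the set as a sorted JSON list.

Compute FIRST by fixpoint:
pass 1:
  A via A→a c: +{a}
  A via A→c: +{c}
  B via B→b d: +{b}
  S via S→A d B: +{a,c}
  S via S→b d a: +{b}
  S via S→d d: +{d}
  S: {a,b,c,d}  A: {a,c}  B: {b}
pass 2: (no change)
  S: {a,b,c,d}  A: {a,c}  B: {b}

FIRST(B) = ["b"]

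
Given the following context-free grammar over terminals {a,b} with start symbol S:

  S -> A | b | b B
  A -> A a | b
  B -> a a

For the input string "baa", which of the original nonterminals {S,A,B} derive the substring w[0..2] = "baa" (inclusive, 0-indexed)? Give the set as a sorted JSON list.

CNF form of G:
  S -> A T0 | T1 B | b
  A -> A T0 | b
  B -> T0 T0
  T0 -> a
  T1 -> b

CYK fill, restricted to cells inside w[0..2]:
  [0..0]={A,S,T1}  "b"  orig:{A,S}
  [1..1]={T0}  "a"  orig:{}
  [2..2]={T0}  "a"  orig:{}
  [0..1]={A,S}  "ba"
  [1..2]={B}  "aa"
  [0..2]={A,S}  "baa"

Original NTs in T[0,2] deriving "baa": ["A", "S"]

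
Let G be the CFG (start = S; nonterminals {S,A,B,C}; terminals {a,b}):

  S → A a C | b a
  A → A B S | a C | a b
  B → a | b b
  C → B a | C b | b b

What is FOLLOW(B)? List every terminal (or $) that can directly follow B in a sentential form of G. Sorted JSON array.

FIRST iteration:
round 1:
  A via A→a C: +{a}
  B via B→a: +{a}
  B via B→b b: +{b}
  C via C→B a: +{a,b}
  S via S→A a C: +{a}
  S via S→b a: +{b}
  FIRST(S)={a,b}  FIRST(A)={a}  FIRST(B)={a,b}  FIRST(C)={a,b}
round 2: — fixpoint
  FIRST(S)={a,b}  FIRST(A)={a}  FIRST(B)={a,b}  FIRST(C)={a,b}

FOLLOW sets:
FOLLOW(S) := {$}
iter 1:
  A→A B S: FOLLOW(A) ⊇ FIRST(B) = {a,b}; new: +{a,b}
  A→A B S: FOLLOW(B) ⊇ FIRST(S) = {a,b}; new: +{a,b}
  A→A B S: FOLLOW(S) ⊇ FOLLOW(A) ⊇ {a,b}; new: +{a,b}
  A→a C: FOLLOW(C) ⊇ FOLLOW(A) ⊇ {a,b}; new: +{a,b}
  S→A a C: FOLLOW(C) ⊇ FOLLOW(S) ⊇ {$,a,b}; new: +{$}
  FOLLOW(S)={$,a,b}  FOLLOW(A)={a,b}  FOLLOW(B)={a,b}  FOLLOW(C)={$,a,b}
iter 2: (no change)
  FOLLOW(S)={$,a,b}  FOLLOW(A)={a,b}  FOLLOW(B)={a,b}  FOLLOW(C)={$,a,b}

FOLLOW(B) = ["a", "b"]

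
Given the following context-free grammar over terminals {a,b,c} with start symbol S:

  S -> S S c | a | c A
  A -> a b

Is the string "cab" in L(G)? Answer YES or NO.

Convert to CNF:
  S -> S X3 | T2 A | a
  A -> T0 T1
  T0 -> a
  T1 -> b
  T2 -> c
  X3 -> S T2

CYK table (by increasing span):
  T[0,0] 'c' = {T2}  orig:{}
  T[1,1] 'a' = {S,T0}  orig:{S}
  T[2,2] 'b' = {T1}  orig:{}
  T[0,1] 'ca' = ∅
  T[1,2] 'ab' = {A}
  T[0,2] 'cab' = {S}

S ∈ T[0,2] ⇒ YES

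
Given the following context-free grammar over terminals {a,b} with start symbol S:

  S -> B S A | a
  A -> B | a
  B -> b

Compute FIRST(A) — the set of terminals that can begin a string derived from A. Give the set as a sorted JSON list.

FIRST iteration:
iter 1:
  A via A→a: +{a}
  B via B→b: +{b}
  S via S→B S A: +{b}
  S via S→a: +{a}
  S: {a,b}  A: {a}  B: {b}
iter 2:
  A via A→B: +{b}
  S: {a,b}  A: {a,b}  B: {b}
iter 3: — fixpoint
  S: {a,b}  A: {a,b}  B: {b}

FIRST(A) = ["a", "b"]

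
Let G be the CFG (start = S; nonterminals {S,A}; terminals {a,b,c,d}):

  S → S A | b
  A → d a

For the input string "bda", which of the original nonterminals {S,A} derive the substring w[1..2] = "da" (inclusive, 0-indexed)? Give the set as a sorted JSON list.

CNF form of G:
  S -> S A | b
  A -> T0 T1
  T0 -> d
  T1 -> a

CYK fill — only the sub-triangle for w[1..2]:
  [1..1]={T0}  "d"  orig:{}
  [2..2]={T1}  "a"  orig:{}
  [1..2]={A}  "da"

Original NTs in T[1,2] deriving "da": ["A"]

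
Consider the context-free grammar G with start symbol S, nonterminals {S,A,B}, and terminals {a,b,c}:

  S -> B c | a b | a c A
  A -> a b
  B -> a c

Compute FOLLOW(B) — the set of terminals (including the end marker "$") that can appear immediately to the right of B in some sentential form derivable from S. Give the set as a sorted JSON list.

FIRST sets, iterate to fixpoint:
round 1:
  A via A→a b: +{a}
  B via B→a c: +{a}
  S via S→B c: +{a}
  FIRST[S]={a}  FIRST[A]={a}  FIRST[B]={a}
round 2: (no change)
  FIRST[S]={a}  FIRST[A]={a}  FIRST[B]={a}

FOLLOW sets:
FOLLOW(S) := {$}
round 1:
  S→B c: FOLLOW(B) ⊇ FIRST(c) = {c}; new: +{c}
  S→a c A: FOLLOW(A) ⊇ FOLLOW(S) ⊇ {$}; new: +{$}
  FOLLOW[S]={$}  FOLLOW[A]={$}  FOLLOW[B]={c}
round 2: done
  FOLLOW[S]={$}  FOLLOW[A]={$}  FOLLOW[B]={c}

FOLLOW(B) = ["c"]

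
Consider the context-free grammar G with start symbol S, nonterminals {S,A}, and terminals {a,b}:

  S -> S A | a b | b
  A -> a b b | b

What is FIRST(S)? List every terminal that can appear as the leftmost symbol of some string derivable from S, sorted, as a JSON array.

FIRST sets, iterate to fixpoint:
round 1:
  A via A→a b b: +{a}
  A via A→b: +{b}
  S via S→a b: +{a}
  S via S→b: +{b}
  FIRST[S]={a,b}  FIRST[A]={a,b}
round 2: — fixpoint
  FIRST[S]={a,b}  FIRST[A]={a,b}

FIRST(S) = ["a", "b"]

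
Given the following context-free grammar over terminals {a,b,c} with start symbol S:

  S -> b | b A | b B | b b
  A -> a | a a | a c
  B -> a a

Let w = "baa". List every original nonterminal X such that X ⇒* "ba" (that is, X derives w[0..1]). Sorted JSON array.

CNF form of G:
  S -> T2 A | T2 B | T2 T2 | b
  A -> T0 T0 | T0 T1 | a
  B -> T0 T0
  T0 -> a
  T1 -> c
  T2 -> b

CYK table (by increasing span), restricted to cells inside w[0..1]:
  T[0,0] 'b' = {S,T2}  orig:{S}
  T[1,1] 'a' = {A,T0}  orig:{A}
  T[0,1] 'ba' = {S}

Original NTs in T[0,1] deriving "ba": ["S"]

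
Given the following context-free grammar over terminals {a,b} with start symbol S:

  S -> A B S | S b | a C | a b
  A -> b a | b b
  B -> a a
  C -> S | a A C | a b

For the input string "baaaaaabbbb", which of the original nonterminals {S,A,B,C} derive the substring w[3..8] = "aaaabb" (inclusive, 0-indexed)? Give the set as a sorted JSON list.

Convert to CNF:
  S -> A X4 | S T0 | T1 C | T1 T0
  A -> T0 T0 | T0 T1
  B -> T1 T1
  C -> A X2 | S T0 | T1 C | T1 T0 | T1 X3
  T0 -> b
  T1 -> a
  X2 -> B S
  X3 -> A C
  X4 -> B S

CYK fill, restricted to cells inside w[3..8]:
  [3..3]={T1}  "a"  orig:{}
  [4..4]={T1}  "a"  orig:{}
  [5..5]={T1}  "a"  orig:{}
  [6..6]={T1}  "a"  orig:{}
  [7..7]={T0}  "b"  orig:{}
  [8..8]={T0}  "b"  orig:{}
  [3..4]={B}  "aa"
  [4..5]={B}  "aa"
  [5..6]={B}  "aa"
  [6..7]={C,S}  "ab"
  [7..8]={A}  "bb"
  [3..5]=∅  "aaa"
  [4..6]=∅  "aaa"
  [5..7]={C,S}  "aab"
  [6..8]={C,S}  "abb"
  [3..6]=∅  "aaaa"
  [4..7]={C,S,X2,X4}  "aaab"  orig:{C,S}
  [5..8]={C,S}  "aabb"
  [3..7]={C,S,X2,X4}  "aaaab"  orig:{C,S}
  [4..8]={C,S,X2,X4}  "aaabb"  orig:{C,S}
  [3..8]={C,S,X2,X4}  "aaaabb"  orig:{C,S}

Original NTs in T[3,8] deriving "aaaabb": ["C", "S"]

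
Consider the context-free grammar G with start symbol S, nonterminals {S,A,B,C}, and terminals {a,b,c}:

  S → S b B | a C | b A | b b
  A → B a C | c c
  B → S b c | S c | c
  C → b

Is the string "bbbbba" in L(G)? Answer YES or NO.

CNF form of G:
  S -> S X5 | T0 C | T2 A | T2 T2
  A -> B X3 | T1 T1
  B -> S T1 | S X4 | c
  C -> b
  T0 -> a
  T1 -> c
  T2 -> b
  X3 -> T0 C
  X4 -> T2 T1
  X5 -> T2 B

CYK fill:
  [0..0]={C,T2}  "b"  orig:{C}
  [1..1]={C,T2}  "b"  orig:{C}
  [2..2]={C,T2}  "b"  orig:{C}
  [3..3]={C,T2}  "b"  orig:{C}
  [4..4]={C,T2}  "b"  orig:{C}
  [5..5]={T0}  "a"  orig:{}
  [0..1]={S}  "bb"
  [1..2]={S}  "bb"
  [2..3]={S}  "bb"
  [3..4]={S}  "bb"
  [4..5]=∅  "ba"
  [0..2]=∅  "bbb"
  [1..3]=∅  "bbb"
  [2..4]=∅  "bbb"
  [3..5]=∅  "bba"
  [0..3]=∅  "bbbb"
  [1..4]=∅  "bbbb"
  [2..5]=∅  "bbba"
  [0..4]=∅  "bbbbb"
  [1..5]=∅  "bbbba"
  [0..5]=∅  "bbbbba"

S ∉ T[0,5] ⇒ NO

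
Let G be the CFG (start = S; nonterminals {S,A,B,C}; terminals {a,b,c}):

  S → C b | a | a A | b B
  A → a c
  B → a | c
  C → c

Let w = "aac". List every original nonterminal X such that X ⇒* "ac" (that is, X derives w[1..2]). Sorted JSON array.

Convert to CNF:
  S -> C T2 | T0 A | T2 B | a
  A -> T0 T1
  B -> a | c
  C -> c
  T0 -> a
  T1 -> c
  T2 -> b

CYK fill, restricted to cells inside w[1..2]:
  [1..1]={B,S,T0}  "a"  orig:{B,S}
  [2..2]={B,C,T1}  "c"  orig:{B,C}
  [1..2]={A}  "ac"

Original NTs in T[1,2] deriving "ac": ["A"]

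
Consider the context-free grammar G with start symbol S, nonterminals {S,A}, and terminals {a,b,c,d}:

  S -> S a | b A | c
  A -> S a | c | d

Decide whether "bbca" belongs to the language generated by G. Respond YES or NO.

Convert to CNF:
  S -> S T0 | T1 A | c
  A -> S T0 | c | d
  T0 -> a
  T1 -> b

CYK table (by increasing span):
  T[0,0] 'b' = {T1}  orig:{}
  T[1,1] 'b' = {T1}  orig:{}
  T[2,2] 'c' = {A,S}
  T[3,3] 'a' = {T0}  orig:{}
  T[0,1] 'bb' = ∅
  T[1,2] 'bc' = {S}
  T[2,3] 'ca' = {A,S}
  T[0,2] 'bbc' = ∅
  T[1,3] 'bca' = {A,S}
  T[0,3] 'bbca' = {S}

S ∈ T[0,3] ⇒ YES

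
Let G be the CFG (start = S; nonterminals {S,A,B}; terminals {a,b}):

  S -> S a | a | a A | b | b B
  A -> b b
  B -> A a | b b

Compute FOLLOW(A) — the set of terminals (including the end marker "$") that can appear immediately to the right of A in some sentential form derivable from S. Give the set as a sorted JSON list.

FIRST iteration:
iter 1:
  A via A→b b: +{b}
  B via B→A a: +{b}
  S via S→a: +{a}
  S via S→b: +{b}
  FIRST[S]={a,b}  FIRST[A]={b}  FIRST[B]={b}
iter 2: done
  FIRST[S]={a,b}  FIRST[A]={b}  FIRST[B]={b}

FOLLOW iteration:
initialize: $ ∈ FOLLOW(S)
pass 1:
  B→A a: FOLLOW(A) ⊇ FIRST(a) = {a}; new: +{a}
  S→S a: FOLLOW(S) ⊇ FIRST(a) = {a}; new: +{a}
  S→a A: FOLLOW(A) ⊇ FOLLOW(S) ⊇ {$,a}; new: +{$}
  S→b B: FOLLOW(B) ⊇ FOLLOW(S) ⊇ {$,a}; new: +{$,a}
  FOLLOW(S)={$,a}  FOLLOW(A)={$,a}  FOLLOW(B)={$,a}
pass 2: — fixpoint
  FOLLOW(S)={$,a}  FOLLOW(A)={$,a}  FOLLOW(B)={$,a}

FOLLOW(A) = ["$", "a"]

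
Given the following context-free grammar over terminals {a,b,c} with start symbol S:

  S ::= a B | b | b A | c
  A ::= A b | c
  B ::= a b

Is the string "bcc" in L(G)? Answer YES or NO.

CNF form of G:
  S -> T0 A | T1 B | b | c
  A -> A T0 | c
  B -> T1 T0
  T0 -> b
  T1 -> a

CYK table (by increasing span):
  cell(0,0) b: {S,T0}  orig:{S}
  cell(1,1) c: {A,S}
  cell(2,2) c: {A,S}
  cell(0,1) bc: {S}
  cell(1,2) cc: ∅
  cell(0,2) bcc: ∅

S ∉ T[0,2] ⇒ NO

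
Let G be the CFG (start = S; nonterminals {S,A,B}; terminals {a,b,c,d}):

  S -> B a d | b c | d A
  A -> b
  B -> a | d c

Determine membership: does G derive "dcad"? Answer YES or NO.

CNF form of G:
  S -> B X4 | T0 A | T3 T1
  A -> b
  B -> T0 T1 | a
  T0 -> d
  T1 -> c
  T2 -> a
  T3 -> b
  X4 -> T2 T0

Fill CYK table bottom-up:
  [0..0]={T0}  "d"  orig:{}
  [1..1]={T1}  "c"  orig:{}
  [2..2]={B,T2}  "a"  orig:{B}
  [3..3]={T0}  "d"  orig:{}
  [0..1]={B}  "dc"
  [1..2]=∅  "ca"
  [2..3]={X4}  "ad"  orig:{}
  [0..2]=∅  "dca"
  [1..3]=∅  "cad"
  [0..3]={S}  "dcad"

S ∈ T[0,3] ⇒ YES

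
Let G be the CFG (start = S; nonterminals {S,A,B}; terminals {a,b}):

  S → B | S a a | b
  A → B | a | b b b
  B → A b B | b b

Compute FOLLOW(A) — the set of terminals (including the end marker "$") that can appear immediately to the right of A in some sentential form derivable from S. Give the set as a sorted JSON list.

FIRST iteration:
pass 1:
  A via A→a: +{a}
  A via A→b b b: +{b}
  B via B→A b B: +{a,b}
  S via S→B: +{a,b}
  FIRST[S]={a,b}  FIRST[A]={a,b}  FIRST[B]={a,b}
pass 2: — fixpoint
  FIRST[S]={a,b}  FIRST[A]={a,b}  FIRST[B]={a,b}

FOLLOW sets:
FOLLOW(S) := {$}
round 1:
  B→A b B: FOLLOW(A) ⊇ FIRST(b) = {b}; new: +{b}
  S→B: FOLLOW(B) ⊇ FOLLOW(S) ⊇ {$}; new: +{$}
  S→S a a: FOLLOW(S) ⊇ FIRST(a) = {a}; new: +{a}
  S: {$,a}  A: {b}  B: {$}
round 2:
  A→B: FOLLOW(B) ⊇ FOLLOW(A) ⊇ {b}; new: +{b}
  S→B: FOLLOW(B) ⊇ FOLLOW(S) ⊇ {$,a}; new: +{a}
  S: {$,a}  A: {b}  B: {$,a,b}
round 3: — fixpoint
  S: {$,a}  A: {b}  B: {$,a,b}

FOLLOW(A) = ["b"]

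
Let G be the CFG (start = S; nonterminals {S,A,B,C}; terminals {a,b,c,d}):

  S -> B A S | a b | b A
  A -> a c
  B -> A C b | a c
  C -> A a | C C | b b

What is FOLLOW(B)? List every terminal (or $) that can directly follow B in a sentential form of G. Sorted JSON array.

Compute FIRST by fixpoint:
round 1:
  A via A→a c: +{a}
  B via B→A C b: +{a}
  C via C→A a: +{a}
  C via C→b b: +{b}
  S via S→B A S: +{a}
  S via S→b A: +{b}
  S: {a,b}  A: {a}  B: {a}  C: {a,b}
round 2: done
  S: {a,b}  A: {a}  B: {a}  C: {a,b}

FOLLOW sets:
initialize: $ ∈ FOLLOW(S)
pass 1:
  B→A C b: FOLLOW(A) ⊇ FIRST(C) = {a,b}; new: +{a,b}
  B→A C b: FOLLOW(C) ⊇ FIRST(b) = {b}; new: +{b}
  C→C C: FOLLOW(C) ⊇ FIRST(C) = {a,b}; new: +{a}
  S→B A S: FOLLOW(B) ⊇ FIRST(A) = {a}; new: +{a}
  S→b A: FOLLOW(A) ⊇ FOLLOW(S) ⊇ {$}; new: +{$}
  FOLLOW[S]={$}  FOLLOW[A]={$,a,b}  FOLLOW[B]={a}  FOLLOW[C]={a,b}
pass 2: done
  FOLLOW[S]={$}  FOLLOW[A]={$,a,b}  FOLLOW[B]={a}  FOLLOW[C]={a,b}

FOLLOW(B) = ["a"]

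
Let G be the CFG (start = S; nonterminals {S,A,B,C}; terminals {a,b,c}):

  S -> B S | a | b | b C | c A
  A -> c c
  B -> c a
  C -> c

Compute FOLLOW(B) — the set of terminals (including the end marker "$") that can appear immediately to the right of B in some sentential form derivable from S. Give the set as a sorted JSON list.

FIRST sets, iterate to fixpoint:
iter 1:
  A via A→c c: +{c}
  B via B→c a: +{c}
  C via C→c: +{c}
  S via S→B S: +{c}
  S via S→a: +{a}
  S via S→b: +{b}
  FIRST[S]={a,b,c}  FIRST[A]={c}  FIRST[B]={c}  FIRST[C]={c}
iter 2: — fixpoint
  FIRST[S]={a,b,c}  FIRST[A]={c}  FIRST[B]={c}  FIRST[C]={c}

FOLLOW sets:
seed FOLLOW(S) with $
iter 1:
  S→B S: FOLLOW(B) ⊇ FIRST(S) = {a,b,c}; new: +{a,b,c}
  S→b C: FOLLOW(C) ⊇ FOLLOW(S) ⊇ {$}; new: +{$}
  S→c A: FOLLOW(A) ⊇ FOLLOW(S) ⊇ {$}; new: +{$}
  S: {$}  A: {$}  B: {a,b,c}  C: {$}
iter 2: — fixpoint
  S: {$}  A: {$}  B: {a,b,c}  C: {$}

FOLLOW(B) = ["a", "b", "c"]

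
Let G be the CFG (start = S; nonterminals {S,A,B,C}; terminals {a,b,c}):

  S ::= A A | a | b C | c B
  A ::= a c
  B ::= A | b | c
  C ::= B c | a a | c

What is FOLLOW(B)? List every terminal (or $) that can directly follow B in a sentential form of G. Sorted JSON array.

FIRST sets, iterate to fixpoint:
[1]
  A via A→a c: +{a}
  B via B→A: +{a}
  B via B→b: +{b}
  B via B→c: +{c}
  C via C→B c: +{a,b,c}
  S via S→A A: +{a}
  S via S→b C: +{b}
  S via S→c B: +{c}
  FIRST(S)={a,b,c}  FIRST(A)={a}  FIRST(B)={a,b,c}  FIRST(C)={a,b,c}
[2] (no change)
  FIRST(S)={a,b,c}  FIRST(A)={a}  FIRST(B)={a,b,c}  FIRST(C)={a,b,c}

FOLLOW iteration:
seed FOLLOW(S) with $
round 1:
  C→B c: FOLLOW(B) ⊇ FIRST(c) = {c}; new: +{c}
  S→A A: FOLLOW(A) ⊇ FIRST(A) = {a}; new: +{a}
  S→A A: FOLLOW(A) ⊇ FOLLOW(S) ⊇ {$}; new: +{$}
  S→b C: FOLLOW(C) ⊇ FOLLOW(S) ⊇ {$}; new: +{$}
  S→c B: FOLLOW(B) ⊇ FOLLOW(S) ⊇ {$}; new: +{$}
  FOLLOW[S]={$}  FOLLOW[A]={$,a}  FOLLOW[B]={$,c}  FOLLOW[C]={$}
round 2:
  B→A: FOLLOW(A) ⊇ FOLLOW(B) ⊇ {$,c}; new: +{c}
  FOLLOW[S]={$}  FOLLOW[A]={$,a,c}  FOLLOW[B]={$,c}  FOLLOW[C]={$}
round 3: done
  FOLLOW[S]={$}  FOLLOW[A]={$,a,c}  FOLLOW[B]={$,c}  FOLLOW[C]={$}

FOLLOW(B) = ["$", "c"]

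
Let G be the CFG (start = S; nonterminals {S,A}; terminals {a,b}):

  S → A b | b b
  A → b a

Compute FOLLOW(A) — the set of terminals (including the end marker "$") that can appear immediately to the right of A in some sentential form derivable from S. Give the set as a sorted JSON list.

Compute FIRST by fixpoint:
pass 1:
  A via A→b a: +{b}
  S via S→A b: +{b}
  S: {b}  A: {b}
pass 2: (no change)
  S: {b}  A: {b}

FOLLOW sets:
seed FOLLOW(S) with $
pass 1:
  S→A b: FOLLOW(A) ⊇ FIRST(b) = {b}; new: +{b}
  S: {$}  A: {b}
pass 2: done
  S: {$}  A: {b}

FOLLOW(A) = ["b"]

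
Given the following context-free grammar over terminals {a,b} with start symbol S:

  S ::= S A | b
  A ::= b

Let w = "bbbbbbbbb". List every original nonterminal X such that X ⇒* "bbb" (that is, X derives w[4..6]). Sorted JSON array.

Convert to CNF:
  S -> S A | b
  A -> b

CYK fill — only the sub-triangle for w[4..6]:
  T[4,4] 'b' = {A,S}
  T[5,5] 'b' = {A,S}
  T[6,6] 'b' = {A,S}
  T[4,5] 'bb' = {S}
  T[5,6] 'bb' = {S}
  T[4,6] 'bbb' = {S}

Original NTs in T[4,6] deriving "bbb": ["S"]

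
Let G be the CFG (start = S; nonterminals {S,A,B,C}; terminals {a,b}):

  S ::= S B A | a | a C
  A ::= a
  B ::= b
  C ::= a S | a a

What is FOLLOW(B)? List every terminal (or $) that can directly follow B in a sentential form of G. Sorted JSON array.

FIRST sets, iterate to fixpoint:
pass 1:
  A via A→a: +{a}
  B via B→b: +{b}
  C via C→a S: +{a}
  S via S→a: +{a}
  FIRST[S]={a}  FIRST[A]={a}  FIRST[B]={b}  FIRST[C]={a}
pass 2: done
  FIRST[S]={a}  FIRST[A]={a}  FIRST[B]={b}  FIRST[C]={a}

FOLLOW sets:
initialize: $ ∈ FOLLOW(S)
iter 1:
  S→S B A: FOLLOW(S) ⊇ FIRST(B) = {b}; new: +{b}
  S→S B A: FOLLOW(B) ⊇ FIRST(A) = {a}; new: +{a}
  S→S B A: FOLLOW(A) ⊇ FOLLOW(S) ⊇ {$,b}; new: +{$,b}
  S→a C: FOLLOW(C) ⊇ FOLLOW(S) ⊇ {$,b}; new: +{$,b}
  S: {$,b}  A: {$,b}  B: {a}  C: {$,b}
iter 2: (stable)
  S: {$,b}  A: {$,b}  B: {a}  C: {$,b}

FOLLOW(B) = ["a"]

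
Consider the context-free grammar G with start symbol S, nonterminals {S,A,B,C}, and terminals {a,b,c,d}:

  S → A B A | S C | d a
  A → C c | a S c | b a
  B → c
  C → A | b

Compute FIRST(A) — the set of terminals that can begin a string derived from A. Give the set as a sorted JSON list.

FIRST sets, iterate to fixpoint:
pass 1:
  A via A→a S c: +{a}
  A via A→b a: +{b}
  B via B→c: +{c}
  C via C→A: +{a,b}
  S via S→A B A: +{a,b}
  S via S→d a: +{d}
  FIRST[S]={a,b,d}  FIRST[A]={a,b}  FIRST[B]={c}  FIRST[C]={a,b}
pass 2: (stable)
  FIRST[S]={a,b,d}  FIRST[A]={a,b}  FIRST[B]={c}  FIRST[C]={a,b}

FIRST(A) = ["a", "b"]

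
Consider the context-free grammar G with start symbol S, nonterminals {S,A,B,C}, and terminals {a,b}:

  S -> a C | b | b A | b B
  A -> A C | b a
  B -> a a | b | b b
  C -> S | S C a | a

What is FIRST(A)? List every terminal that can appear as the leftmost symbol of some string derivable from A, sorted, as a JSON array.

Compute FIRST by fixpoint:
round 1:
  A via A→b a: +{b}
  B via B→a a: +{a}
  B via B→b: +{b}
  C via C→a: +{a}
  S via S→a C: +{a}
  S via S→b: +{b}
  FIRST(S)={a,b}  FIRST(A)={b}  FIRST(B)={a,b}  FIRST(C)={a}
round 2:
  C via C→S: +{b}
  FIRST(S)={a,b}  FIRST(A)={b}  FIRST(B)={a,b}  FIRST(C)={a,b}
round 3: — fixpoint
  FIRST(S)={a,b}  FIRST(A)={b}  FIRST(B)={a,b}  FIRST(C)={a,b}

FIRST(A) = ["b"]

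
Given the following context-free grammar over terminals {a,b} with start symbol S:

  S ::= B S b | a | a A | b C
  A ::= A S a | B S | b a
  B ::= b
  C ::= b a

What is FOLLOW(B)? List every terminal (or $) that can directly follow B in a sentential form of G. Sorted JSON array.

FIRST sets, iterate to fixpoint:
[1]
  A via A→b a: +{b}
  B via B→b: +{b}
  C via C→b a: +{b}
  S via S→B S b: +{b}
  S via S→a: +{a}
  FIRST(S)={a,b}  FIRST(A)={b}  FIRST(B)={b}  FIRST(C)={b}
[2] — fixpoint
  FIRST(S)={a,b}  FIRST(A)={b}  FIRST(B)={b}  FIRST(C)={b}

Compute FOLLOW by fixpoint:
seed FOLLOW(S) with $
round 1:
  A→A S a: FOLLOW(A) ⊇ FIRST(S) = {a,b}; new: +{a,b}
  A→A S a: FOLLOW(S) ⊇ FIRST(a) = {a}; new: +{a}
  A→B S: FOLLOW(B) ⊇ FIRST(S) = {a,b}; new: +{a,b}
  A→B S: FOLLOW(S) ⊇ FOLLOW(A) ⊇ {a,b}; new: +{b}
  S→a A: FOLLOW(A) ⊇ FOLLOW(S) ⊇ {$,a,b}; new: +{$}
  S→b C: FOLLOW(C) ⊇ FOLLOW(S) ⊇ {$,a,b}; new: +{$,a,b}
  FOLLOW[S]={$,a,b}  FOLLOW[A]={$,a,b}  FOLLOW[B]={a,b}  FOLLOW[C]={$,a,b}
round 2: (no change)
  FOLLOW[S]={$,a,b}  FOLLOW[A]={$,a,b}  FOLLOW[B]={a,b}  FOLLOW[C]={$,a,b}

FOLLOW(B) = ["a", "b"]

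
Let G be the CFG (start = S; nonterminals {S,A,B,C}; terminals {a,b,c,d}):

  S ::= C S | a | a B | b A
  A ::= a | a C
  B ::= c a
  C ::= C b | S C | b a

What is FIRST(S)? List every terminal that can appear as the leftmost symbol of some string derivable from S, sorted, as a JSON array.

FIRST sets, iterate to fixpoint:
round 1:
  A via A→a: +{a}
  B via B→c a: +{c}
  C via C→b a: +{b}
  S via S→C S: +{b}
  S via S→a: +{a}
  FIRST(S)={a,b}  FIRST(A)={a}  FIRST(B)={c}  FIRST(C)={b}
round 2:
  C via C→S C: +{a}
  FIRST(S)={a,b}  FIRST(A)={a}  FIRST(B)={c}  FIRST(C)={a,b}
round 3: — fixpoint
  FIRST(S)={a,b}  FIRST(A)={a}  FIRST(B)={c}  FIRST(C)={a,b}

FIRST(S) = ["a", "b"]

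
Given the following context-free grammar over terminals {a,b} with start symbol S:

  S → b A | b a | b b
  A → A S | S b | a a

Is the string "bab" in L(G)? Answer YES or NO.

CNF form of G:
  S -> T0 A | T0 T0 | T0 T1
  A -> A S | S T0 | T1 T1
  T0 -> b
  T1 -> a

CYK fill:
  T[0,0] 'b' = {T0}  orig:{}
  T[1,1] 'a' = {T1}  orig:{}
  T[2,2] 'b' = {T0}  orig:{}
  T[0,1] 'ba' = {S}
  T[1,2] 'ab' = ∅
  T[0,2] 'bab' = {A}

S ∉ T[0,2] ⇒ NO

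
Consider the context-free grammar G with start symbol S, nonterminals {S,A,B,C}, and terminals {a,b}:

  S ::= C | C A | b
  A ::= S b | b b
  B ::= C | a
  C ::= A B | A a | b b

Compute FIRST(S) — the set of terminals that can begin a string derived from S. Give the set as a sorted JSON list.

Compute FIRST by fixpoint:
round 1:
  A via A→b b: +{b}
  B via B→a: +{a}
  C via C→A B: +{b}
  S via S→C: +{b}
  S: {b}  A: {b}  B: {a}  C: {b}
round 2:
  B via B→C: +{b}
  S: {b}  A: {b}  B: {a,b}  C: {b}
round 3: (no change)
  S: {b}  A: {b}  B: {a,b}  C: {b}

FIRST(S) = ["b"]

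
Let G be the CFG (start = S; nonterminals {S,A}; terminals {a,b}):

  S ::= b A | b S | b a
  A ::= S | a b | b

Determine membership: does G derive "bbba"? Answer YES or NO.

Convert to CNF:
  S -> T1 A | T1 S | T1 T0
  A -> T0 T1 | T1 A | T1 S | T1 T0 | b
  T0 -> a
  T1 -> b

CYK table (by increasing span):
  [0..0]={A,T1}  "b"  orig:{A}
  [1..1]={A,T1}  "b"  orig:{A}
  [2..2]={A,T1}  "b"  orig:{A}
  [3..3]={T0}  "a"  orig:{}
  [0..1]={A,S}  "bb"
  [1..2]={A,S}  "bb"
  [2..3]={A,S}  "ba"
  [0..2]={A,S}  "bbb"
  [1..3]={A,S}  "bba"
  [0..3]={A,S}  "bbba"

S ∈ T[0,3] ⇒ YES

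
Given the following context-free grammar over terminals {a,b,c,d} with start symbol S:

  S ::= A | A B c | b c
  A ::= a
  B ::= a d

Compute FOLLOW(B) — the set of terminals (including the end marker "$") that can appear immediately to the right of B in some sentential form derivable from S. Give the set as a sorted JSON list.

Compute FIRST by fixpoint:
round 1:
  A via A→a: +{a}
  B via B→a d: +{a}
  S via S→A: +{a}
  S via S→b c: +{b}
  FIRST(S)={a,b}  FIRST(A)={a}  FIRST(B)={a}
round 2: (no change)
  FIRST(S)={a,b}  FIRST(A)={a}  FIRST(B)={a}

FOLLOW iteration:
initialize: $ ∈ FOLLOW(S)
iter 1:
  S→A: FOLLOW(A) ⊇ FOLLOW(S) ⊇ {$}; new: +{$}
  S→A B c: FOLLOW(A) ⊇ FIRST(B) = {a}; new: +{a}
  S→A B c: FOLLOW(B) ⊇ FIRST(c) = {c}; new: +{c}
  S: {$}  A: {$,a}  B: {c}
iter 2: (no change)
  S: {$}  A: {$,a}  B: {c}

FOLLOW(B) = ["c"]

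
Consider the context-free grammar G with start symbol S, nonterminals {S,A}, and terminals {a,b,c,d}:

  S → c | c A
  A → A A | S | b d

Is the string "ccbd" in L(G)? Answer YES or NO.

Convert to CNF:
  S -> T2 A | c
  A -> A A | T0 T1 | T2 A | c
  T0 -> b
  T1 -> d
  T2 -> c

CYK table (by increasing span):
  [0..0]={A,S,T2}  "c"  orig:{A,S}
  [1..1]={A,S,T2}  "c"  orig:{A,S}
  [2..2]={T0}  "b"  orig:{}
  [3..3]={T1}  "d"  orig:{}
  [0..1]={A,S}  "cc"
  [1..2]=∅  "cb"
  [2..3]={A}  "bd"
  [0..2]=∅  "ccb"
  [1..3]={A,S}  "cbd"
  [0..3]={A,S}  "ccbd"

S ∈ T[0,3] ⇒ YES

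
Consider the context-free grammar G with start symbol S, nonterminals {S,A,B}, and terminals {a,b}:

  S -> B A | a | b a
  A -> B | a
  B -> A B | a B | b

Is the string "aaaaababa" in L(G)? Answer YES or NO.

Convert to CNF:
  S -> B A | T1 T0 | a
  A -> A B | T0 B | a | b
  B -> A B | T0 B | b
  T0 -> a
  T1 -> b

CYK fill:
  cell(0,0) a: {A,S,T0}  orig:{A,S}
  cell(1,1) a: {A,S,T0}  orig:{A,S}
  cell(2,2) a: {A,S,T0}  orig:{A,S}
  cell(3,3) a: {A,S,T0}  orig:{A,S}
  cell(4,4) a: {A,S,T0}  orig:{A,S}
  cell(5,5) b: {A,B,T1}  orig:{A,B}
  cell(6,6) a: {A,S,T0}  orig:{A,S}
  cell(7,7) b: {A,B,T1}  orig:{A,B}
  cell(8,8) a: {A,S,T0}  orig:{A,S}
  cell(0,1) aa: ∅
  cell(1,2) aa: ∅
  cell(2,3) aa: ∅
  cell(3,4) aa: ∅
  cell(4,5) ab: {A,B}
  cell(5,6) ba: {S}
  cell(6,7) ab: {A,B}
  cell(7,8) ba: {S}
  cell(0,2) aaa: ∅
  cell(1,3) aaa: ∅
  cell(2,4) aaa: ∅
  cell(3,5) aab: {A,B}
  cell(4,6) aba: {S}
  cell(5,7) bab: {A,B,S}
  cell(6,8) aba: {S}
  cell(0,3) aaaa: ∅
  cell(1,4) aaaa: ∅
  cell(2,5) aaab: {A,B}
  cell(3,6) aaba: {S}
  cell(4,7) abab: {A,B,S}
  cell(5,8) baba: {S}
  cell(0,4) aaaaa: ∅
  cell(1,5) aaaab: {A,B}
  cell(2,6) aaaba: {S}
  cell(3,7) aabab: {A,B,S}
  cell(4,8) ababa: {S}
  cell(0,5) aaaaab: {A,B}
  cell(1,6) aaaaba: {S}
  cell(2,7) aaabab: {A,B,S}
  cell(3,8) aababa: {S}
  cell(0,6) aaaaaba: {S}
  cell(1,7) aaaabab: {A,B,S}
  cell(2,8) aaababa: {S}
  cell(0,7) aaaaabab: {A,B,S}
  cell(1,8) aaaababa: {S}
  cell(0,8) aaaaababa: {S}

S ∈ T[0,8] ⇒ YES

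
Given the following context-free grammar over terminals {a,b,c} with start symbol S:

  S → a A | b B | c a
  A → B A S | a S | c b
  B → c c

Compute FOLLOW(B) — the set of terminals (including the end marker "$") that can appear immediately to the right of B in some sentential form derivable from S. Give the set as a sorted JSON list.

Compute FIRST by fixpoint:
round 1:
  A via A→a S: +{a}
  A via A→c b: +{c}
  B via B→c c: +{c}
  S via S→a A: +{a}
  S via S→b B: +{b}
  S via S→c a: +{c}
  S: {a,b,c}  A: {a,c}  B: {c}
round 2: done
  S: {a,b,c}  A: {a,c}  B: {c}

FOLLOW sets:
seed FOLLOW(S) with $
iter 1:
  A→B A S: FOLLOW(B) ⊇ FIRST(A) = {a,c}; new: +{a,c}
  A→B A S: FOLLOW(A) ⊇ FIRST(S) = {a,b,c}; new: +{a,b,c}
  A→B A S: FOLLOW(S) ⊇ FOLLOW(A) ⊇ {a,b,c}; new: +{a,b,c}
  S→a A: FOLLOW(A) ⊇ FOLLOW(S) ⊇ {$,a,b,c}; new: +{$}
  S→b B: FOLLOW(B) ⊇ FOLLOW(S) ⊇ {$,a,b,c}; new: +{$,b}
  S: {$,a,b,c}  A: {$,a,b,c}  B: {$,a,b,c}
iter 2: done
  S: {$,a,b,c}  A: {$,a,b,c}  B: {$,a,b,c}

FOLLOW(B) = ["$", "a", "b", "c"]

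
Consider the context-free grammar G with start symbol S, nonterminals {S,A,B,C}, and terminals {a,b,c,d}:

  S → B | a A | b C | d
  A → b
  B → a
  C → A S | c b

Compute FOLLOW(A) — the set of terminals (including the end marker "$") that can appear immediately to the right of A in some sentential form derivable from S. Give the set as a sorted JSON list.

Compute FIRST by fixpoint:
pass 1:
  A via A→b: +{b}
  B via B→a: +{a}
  C via C→A S: +{b}
  C via C→c b: +{c}
  S via S→B: +{a}
  S via S→b C: +{b}
  S via S→d: +{d}
  FIRST(S)={a,b,d}  FIRST(A)={b}  FIRST(B)={a}  FIRST(C)={b,c}
pass 2: done
  FIRST(S)={a,b,d}  FIRST(A)={b}  FIRST(B)={a}  FIRST(C)={b,c}

Compute FOLLOW by fixpoint:
seed FOLLOW(S) with $
iter 1:
  C→A S: FOLLOW(A) ⊇ FIRST(S) = {a,b,d}; new: +{a,b,d}
  S→B: FOLLOW(B) ⊇ FOLLOW(S) ⊇ {$}; new: +{$}
  S→a A: FOLLOW(A) ⊇ FOLLOW(S) ⊇ {$}; new: +{$}
  S→b C: FOLLOW(C) ⊇ FOLLOW(S) ⊇ {$}; new: +{$}
  S: {$}  A: {$,a,b,d}  B: {$}  C: {$}
iter 2: (stable)
  S: {$}  A: {$,a,b,d}  B: {$}  C: {$}

FOLLOW(A) = ["$", "a", "b", "d"]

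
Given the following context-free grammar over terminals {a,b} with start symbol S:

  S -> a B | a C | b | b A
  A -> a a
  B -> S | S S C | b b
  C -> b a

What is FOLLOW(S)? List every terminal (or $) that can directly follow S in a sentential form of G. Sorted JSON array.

Compute FIRST by fixpoint:
round 1:
  A via A→a a: +{a}
  B via B→b b: +{b}
  C via C→b a: +{b}
  S via S→a B: +{a}
  S via S→b: +{b}
  FIRST[S]={a,b}  FIRST[A]={a}  FIRST[B]={b}  FIRST[C]={b}
round 2:
  B via B→S: +{a}
  FIRST[S]={a,b}  FIRST[A]={a}  FIRST[B]={a,b}  FIRST[C]={b}
round 3: — fixpoint
  FIRST[S]={a,b}  FIRST[A]={a}  FIRST[B]={a,b}  FIRST[C]={b}

FOLLOW iteration:
initialize: $ ∈ FOLLOW(S)
pass 1:
  B→S S C: FOLLOW(S) ⊇ FIRST(S) = {a,b}; new: +{a,b}
  S→a B: FOLLOW(B) ⊇ FOLLOW(S) ⊇ {$,a,b}; new: +{$,a,b}
  S→a C: FOLLOW(C) ⊇ FOLLOW(S) ⊇ {$,a,b}; new: +{$,a,b}
  S→b A: FOLLOW(A) ⊇ FOLLOW(S) ⊇ {$,a,b}; new: +{$,a,b}
  FOLLOW(S)={$,a,b}  FOLLOW(A)={$,a,b}  FOLLOW(B)={$,a,b}  FOLLOW(C)={$,a,b}
pass 2: (stable)
  FOLLOW(S)={$,a,b}  FOLLOW(A)={$,a,b}  FOLLOW(B)={$,a,b}  FOLLOW(C)={$,a,b}

FOLLOW(S) = ["$", "a", "b"]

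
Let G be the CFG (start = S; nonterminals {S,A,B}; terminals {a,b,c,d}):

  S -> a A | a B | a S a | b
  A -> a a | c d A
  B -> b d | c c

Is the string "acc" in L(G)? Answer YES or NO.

Convert to CNF:
  S -> T0 A | T0 B | T0 X5 | b
  A -> T0 T0 | T1 X4
  B -> T1 T1 | T3 T2
  T0 -> a
  T1 -> c
  T2 -> d
  T3 -> b
  X4 -> T2 A
  X5 -> S T0

CYK fill:
  T[0,0] 'a' = {T0}  orig:{}
  T[1,1] 'c' = {T1}  orig:{}
  T[2,2] 'c' = {T1}  orig:{}
  T[0,1] 'ac' = ∅
  T[1,2] 'cc' = {B}
  T[0,2] 'acc' = {S}

S ∈ T[0,2] ⇒ YES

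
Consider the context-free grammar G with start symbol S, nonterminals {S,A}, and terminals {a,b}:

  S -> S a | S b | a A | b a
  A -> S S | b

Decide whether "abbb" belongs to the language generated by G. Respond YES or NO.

CNF form of G:
  S -> S T0 | S T1 | T0 A | T1 T0
  A -> S S | b
  T0 -> a
  T1 -> b

CYK table (by increasing span):
  T[0,0] 'a' = {T0}  orig:{}
  T[1,1] 'b' = {A,T1}  orig:{A}
  T[2,2] 'b' = {A,T1}  orig:{A}
  T[3,3] 'b' = {A,T1}  orig:{A}
  T[0,1] 'ab' = {S}
  T[1,2] 'bb' = ∅
  T[2,3] 'bb' = ∅
  T[0,2] 'abb' = {S}
  T[1,3] 'bbb' = ∅
  T[0,3] 'abbb' = {S}

S ∈ T[0,3] ⇒ YES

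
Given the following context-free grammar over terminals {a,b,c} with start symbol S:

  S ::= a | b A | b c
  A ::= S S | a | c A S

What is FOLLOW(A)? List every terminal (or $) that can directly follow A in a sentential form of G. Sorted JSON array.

Compute FIRST by fixpoint:
round 1:
  A via A→a: +{a}
  A via A→c A S: +{c}
  S via S→a: +{a}
  S via S→b A: +{b}
  FIRST[S]={a,b}  FIRST[A]={a,c}
round 2:
  A via A→S S: +{b}
  FIRST[S]={a,b}  FIRST[A]={a,b,c}
round 3: done
  FIRST[S]={a,b}  FIRST[A]={a,b,c}

FOLLOW iteration:
initialize: $ ∈ FOLLOW(S)
pass 1:
  A→S S: FOLLOW(S) ⊇ FIRST(S) = {a,b}; new: +{a,b}
  A→c A S: FOLLOW(A) ⊇ FIRST(S) = {a,b}; new: +{a,b}
  S→b A: FOLLOW(A) ⊇ FOLLOW(S) ⊇ {$,a,b}; new: +{$}
  S: {$,a,b}  A: {$,a,b}
pass 2: — fixpoint
  S: {$,a,b}  A: {$,a,b}

FOLLOW(A) = ["$", "a", "b"]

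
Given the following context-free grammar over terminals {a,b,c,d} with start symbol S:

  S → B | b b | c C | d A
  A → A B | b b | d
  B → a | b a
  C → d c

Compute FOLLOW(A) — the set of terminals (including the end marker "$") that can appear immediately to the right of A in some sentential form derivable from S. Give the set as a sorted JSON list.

FIRST sets, iterate to fixpoint:
iter 1:
  A via A→b b: +{b}
  A via A→d: +{d}
  B via B→a: +{a}
  B via B→b a: +{b}
  C via C→d c: +{d}
  S via S→B: +{a,b}
  S via S→c C: +{c}
  S via S→d A: +{d}
  FIRST[S]={a,b,c,d}  FIRST[A]={b,d}  FIRST[B]={a,b}  FIRST[C]={d}
iter 2: (no change)
  FIRST[S]={a,b,c,d}  FIRST[A]={b,d}  FIRST[B]={a,b}  FIRST[C]={d}

Compute FOLLOW by fixpoint:
FOLLOW(S) := {$}
iter 1:
  A→A B: FOLLOW(A) ⊇ FIRST(B) = {a,b}; new: +{a,b}
  A→A B: FOLLOW(B) ⊇ FOLLOW(A) ⊇ {a,b}; new: +{a,b}
  S→B: FOLLOW(B) ⊇ FOLLOW(S) ⊇ {$}; new: +{$}
  S→c C: FOLLOW(C) ⊇ FOLLOW(S) ⊇ {$}; new: +{$}
  S→d A: FOLLOW(A) ⊇ FOLLOW(S) ⊇ {$}; new: +{$}
  S: {$}  A: {$,a,b}  B: {$,a,b}  C: {$}
iter 2: (stable)
  S: {$}  A: {$,a,b}  B: {$,a,b}  C: {$}

FOLLOW(A) = ["$", "a", "b"]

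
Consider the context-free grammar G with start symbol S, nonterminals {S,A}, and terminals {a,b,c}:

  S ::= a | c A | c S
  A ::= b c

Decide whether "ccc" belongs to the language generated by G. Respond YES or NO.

CNF form of G:
  S -> T1 A | T1 S | a
  A -> T0 T1
  T0 -> b
  T1 -> c

Fill CYK table bottom-up:
  T[0,0] 'c' = {T1}  orig:{}
  T[1,1] 'c' = {T1}  orig:{}
  T[2,2] 'c' = {T1}  orig:{}
  T[0,1] 'cc' = ∅
  T[1,2] 'cc' = ∅
  T[0,2] 'ccc' = ∅

S ∉ T[0,2] ⇒ NO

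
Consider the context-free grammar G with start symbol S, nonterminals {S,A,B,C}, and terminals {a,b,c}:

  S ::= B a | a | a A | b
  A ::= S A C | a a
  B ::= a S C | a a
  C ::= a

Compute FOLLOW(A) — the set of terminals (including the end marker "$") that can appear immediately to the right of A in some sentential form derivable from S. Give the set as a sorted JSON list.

Compute FIRST by fixpoint:
[1]
  A via A→a a: +{a}
  B via B→a S C: +{a}
  C via C→a: +{a}
  S via S→B a: +{a}
  S via S→b: +{b}
  S: {a,b}  A: {a}  B: {a}  C: {a}
[2]
  A via A→S A C: +{b}
  S: {a,b}  A: {a,b}  B: {a}  C: {a}
[3] — fixpoint
  S: {a,b}  A: {a,b}  B: {a}  C: {a}

FOLLOW iteration:
initialize: $ ∈ FOLLOW(S)
pass 1:
  A→S A C: FOLLOW(S) ⊇ FIRST(A) = {a,b}; new: +{a,b}
  A→S A C: FOLLOW(A) ⊇ FIRST(C) = {a}; new: +{a}
  A→S A C: FOLLOW(C) ⊇ FOLLOW(A) ⊇ {a}; new: +{a}
  S→B a: FOLLOW(B) ⊇ FIRST(a) = {a}; new: +{a}
  S→a A: FOLLOW(A) ⊇ FOLLOW(S) ⊇ {$,a,b}; new: +{$,b}
  FOLLOW(S)={$,a,b}  FOLLOW(A)={$,a,b}  FOLLOW(B)={a}  FOLLOW(C)={a}
pass 2:
  A→S A C: FOLLOW(C) ⊇ FOLLOW(A) ⊇ {$,a,b}; new: +{$,b}
  FOLLOW(S)={$,a,b}  FOLLOW(A)={$,a,b}  FOLLOW(B)={a}  FOLLOW(C)={$,a,b}
pass 3: (stable)
  FOLLOW(S)={$,a,b}  FOLLOW(A)={$,a,b}  FOLLOW(B)={a}  FOLLOW(C)={$,a,b}

FOLLOW(A) = ["$", "a", "b"]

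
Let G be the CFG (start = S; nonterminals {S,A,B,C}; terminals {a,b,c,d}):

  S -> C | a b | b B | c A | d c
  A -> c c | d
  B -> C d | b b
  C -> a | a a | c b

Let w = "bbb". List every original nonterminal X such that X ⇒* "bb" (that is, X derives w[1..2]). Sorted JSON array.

CNF form of G:
  S -> T0 A | T0 T2 | T1 T0 | T2 B | T3 T2 | T3 T3 | a
  A -> T0 T0 | d
  B -> C T1 | T2 T2
  C -> T0 T2 | T3 T3 | a
  T0 -> c
  T1 -> d
  T2 -> b
  T3 -> a

Fill CYK table bottom-up (cells [i..j] with 1 ≤ i ≤ j ≤ 2 only):
  cell(1,1) b: {T2}  orig:{}
  cell(2,2) b: {T2}  orig:{}
  cell(1,2) bb: {B}

Original NTs in T[1,2] deriving "bb": ["B"]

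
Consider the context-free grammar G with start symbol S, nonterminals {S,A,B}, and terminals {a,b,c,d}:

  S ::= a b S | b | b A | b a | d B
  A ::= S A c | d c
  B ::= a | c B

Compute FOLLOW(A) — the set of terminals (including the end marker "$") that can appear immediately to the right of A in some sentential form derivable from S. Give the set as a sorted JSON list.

FIRST sets, iterate to fixpoint:
pass 1:
  A via A→d c: +{d}
  B via B→a: +{a}
  B via B→c B: +{c}
  S via S→a b S: +{a}
  S via S→b: +{b}
  S via S→d B: +{d}
  S: {a,b,d}  A: {d}  B: {a,c}
pass 2:
  A via A→S A c: +{a,b}
  S: {a,b,d}  A: {a,b,d}  B: {a,c}
pass 3: (stable)
  S: {a,b,d}  A: {a,b,d}  B: {a,c}

FOLLOW sets:
FOLLOW(S) := {$}
pass 1:
  A→S A c: FOLLOW(S) ⊇ FIRST(A) = {a,b,d}; new: +{a,b,d}
  A→S A c: FOLLOW(A) ⊇ FIRST(c) = {c}; new: +{c}
  S→b A: FOLLOW(A) ⊇ FOLLOW(S) ⊇ {$,a,b,d}; new: +{$,a,b,d}
  S→d B: FOLLOW(B) ⊇ FOLLOW(S) ⊇ {$,a,b,d}; new: +{$,a,b,d}
  FOLLOW[S]={$,a,b,d}  FOLLOW[A]={$,a,b,c,d}  FOLLOW[B]={$,a,b,d}
pass 2: — fixpoint
  FOLLOW[S]={$,a,b,d}  FOLLOW[A]={$,a,b,c,d}  FOLLOW[B]={$,a,b,d}

FOLLOW(A) = ["$", "a", "b", "c", "d"]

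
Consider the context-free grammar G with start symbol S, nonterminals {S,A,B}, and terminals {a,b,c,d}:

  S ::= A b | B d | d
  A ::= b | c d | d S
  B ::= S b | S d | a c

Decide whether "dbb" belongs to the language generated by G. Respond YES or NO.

Convert to CNF:
  S -> A T2 | B T1 | d
  A -> T0 T1 | T1 S | b
  B -> S T1 | S T2 | T3 T0
  T0 -> c
  T1 -> d
  T2 -> b
  T3 -> a

CYK table (by increasing span):
  T[0,0] 'd' = {S,T1}  orig:{S}
  T[1,1] 'b' = {A,T2}  orig:{A}
  T[2,2] 'b' = {A,T2}  orig:{A}
  T[0,1] 'db' = {B}
  T[1,2] 'bb' = {S}
  T[0,2] 'dbb' = {A}

S ∉ T[0,2] ⇒ NO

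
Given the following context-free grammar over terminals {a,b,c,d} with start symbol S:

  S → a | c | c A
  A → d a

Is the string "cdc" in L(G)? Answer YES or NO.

Convert to CNF:
  S -> T2 A | a | c
  A -> T0 T1
  T0 -> d
  T1 -> a
  T2 -> c

Fill CYK table bottom-up:
  cell(0,0) c: {S,T2}  orig:{S}
  cell(1,1) d: {T0}  orig:{}
  cell(2,2) c: {S,T2}  orig:{S}
  cell(0,1) cd: ∅
  cell(1,2) dc: ∅
  cell(0,2) cdc: ∅

S ∉ T[0,2] ⇒ NO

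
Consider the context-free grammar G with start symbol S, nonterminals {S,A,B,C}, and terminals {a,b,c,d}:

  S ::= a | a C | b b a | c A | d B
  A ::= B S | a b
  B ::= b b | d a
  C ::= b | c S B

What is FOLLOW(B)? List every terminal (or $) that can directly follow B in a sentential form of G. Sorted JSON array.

FIRST iteration:
iter 1:
  A via A→a b: +{a}
  B via B→b b: +{b}
  B via B→d a: +{d}
  C via C→b: +{b}
  C via C→c S B: +{c}
  S via S→a: +{a}
  S via S→b b a: +{b}
  S via S→c A: +{c}
  S via S→d B: +{d}
  FIRST(S)={a,b,c,d}  FIRST(A)={a}  FIRST(B)={b,d}  FIRST(C)={b,c}
iter 2:
  A via A→B S: +{b,d}
  FIRST(S)={a,b,c,d}  FIRST(A)={a,b,d}  FIRST(B)={b,d}  FIRST(C)={b,c}
iter 3: (no change)
  FIRST(S)={a,b,c,d}  FIRST(A)={a,b,d}  FIRST(B)={b,d}  FIRST(C)={b,c}

FOLLOW iteration:
FOLLOW(S) := {$}
iter 1:
  A→B S: FOLLOW(B) ⊇ FIRST(S) = {a,b,c,d}; new: +{a,b,c,d}
  C→c S B: FOLLOW(S) ⊇ FIRST(B) = {b,d}; new: +{b,d}
  S→a C: FOLLOW(C) ⊇ FOLLOW(S) ⊇ {$,b,d}; new: +{$,b,d}
  S→c A: FOLLOW(A) ⊇ FOLLOW(S) ⊇ {$,b,d}; new: +{$,b,d}
  S→d B: FOLLOW(B) ⊇ FOLLOW(S) ⊇ {$,b,d}; new: +{$}
  FOLLOW[S]={$,b,d}  FOLLOW[A]={$,b,d}  FOLLOW[B]={$,a,b,c,d}  FOLLOW[C]={$,b,d}
iter 2: — fixpoint
  FOLLOW[S]={$,b,d}  FOLLOW[A]={$,b,d}  FOLLOW[B]={$,a,b,c,d}  FOLLOW[C]={$,b,d}

FOLLOW(B) = ["$", "a", "b", "c", "d"]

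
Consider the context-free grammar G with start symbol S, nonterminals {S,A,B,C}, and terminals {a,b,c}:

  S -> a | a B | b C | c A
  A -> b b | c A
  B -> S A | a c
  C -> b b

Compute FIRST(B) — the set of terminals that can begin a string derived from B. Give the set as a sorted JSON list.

Compute FIRST by fixpoint:
iter 1:
  A via A→b b: +{b}
  A via A→c A: +{c}
  B via B→a c: +{a}
  C via C→b b: +{b}
  S via S→a: +{a}
  S via S→b C: +{b}
  S via S→c A: +{c}
  S: {a,b,c}  A: {b,c}  B: {a}  C: {b}
iter 2:
  B via B→S A: +{b,c}
  S: {a,b,c}  A: {b,c}  B: {a,b,c}  C: {b}
iter 3: (no change)
  S: {a,b,c}  A: {b,c}  B: {a,b,c}  C: {b}

FIRST(B) = ["a", "b", "c"]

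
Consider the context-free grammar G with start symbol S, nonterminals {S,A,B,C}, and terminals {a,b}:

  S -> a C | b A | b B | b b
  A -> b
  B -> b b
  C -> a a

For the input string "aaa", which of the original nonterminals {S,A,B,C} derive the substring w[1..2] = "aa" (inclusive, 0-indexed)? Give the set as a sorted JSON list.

CNF form of G:
  S -> T0 A | T0 B | T0 T0 | T1 C
  A -> b
  B -> T0 T0
  C -> T1 T1
  T0 -> b
  T1 -> a

CYK table (by increasing span), restricted to cells inside w[1..2]:
  [1..1]={T1}  "a"  orig:{}
  [2..2]={T1}  "a"  orig:{}
  [1..2]={C}  "aa"

Original NTs in T[1,2] deriving "aa": ["C"]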